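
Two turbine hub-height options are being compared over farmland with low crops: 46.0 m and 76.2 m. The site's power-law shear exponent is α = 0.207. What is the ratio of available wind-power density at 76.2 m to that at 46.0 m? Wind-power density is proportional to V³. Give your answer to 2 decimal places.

1.37

Speed ratio: V_B/V_A = (z_B/z_A)^α = (76.2/46.0)^0.207 = (1.6565)^0.207 = 1.11013
Power-density ratio: P_B/P_A = (V_B/V_A)³ = (1.11013)³ = 1.36811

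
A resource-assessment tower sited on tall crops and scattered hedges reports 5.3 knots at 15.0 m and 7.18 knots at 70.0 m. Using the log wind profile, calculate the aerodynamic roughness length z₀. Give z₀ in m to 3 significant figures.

Log law: V(z) ∝ ln(z/z₀). With r = V₁/V₂ = 5.3/7.18 = 0.73816,
r · ln(z₂/z₀) = ln(z₁/z₀) ⇒ ln z₀ = (ln z₁ − r·ln z₂)/(1 − r)
ln z₀ = (2.70805 − 0.73816×4.24850) / 0.26184 = -1.6347
z₀ = exp(-1.6347) = 0.1950 m

z₀ ≈ 0.195 m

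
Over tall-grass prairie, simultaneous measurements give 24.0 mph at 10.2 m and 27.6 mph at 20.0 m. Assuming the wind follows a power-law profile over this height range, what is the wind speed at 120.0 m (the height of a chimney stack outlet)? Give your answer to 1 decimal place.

First find α: α = ln(V₂/V₁)/ln(z₂/z₁) = ln(27.6/24.0)/ln(20.0/10.2) = 0.13976/0.67334 = 0.2076
Extrapolate from 20.0 m to 120.0 m: V₃ = 27.6 × (120.0/20.0)^0.2076 = 27.6 × 1.4505 = 40.0336 mph

40.0 mph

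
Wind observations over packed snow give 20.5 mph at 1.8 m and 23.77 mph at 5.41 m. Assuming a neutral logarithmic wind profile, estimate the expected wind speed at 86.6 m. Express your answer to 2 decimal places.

32.01 mph

Log law: V ∝ ln(z/z₀). From the pair, with r = V₁/V₂ = 0.86243,
ln z₀ = (ln z₁ − r·ln z₂)/(1 − r) = (0.5878 − 0.86243×1.6882)/0.13757 = -6.3111 → z₀ = 0.001816 m
V₃ = V₁ · ln(z₃/z₀)/ln(z₁/z₀) = 20.5 × 10.7724/6.8989 = 32.0101 mph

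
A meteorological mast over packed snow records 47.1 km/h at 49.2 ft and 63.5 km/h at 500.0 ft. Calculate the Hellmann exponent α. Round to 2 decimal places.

Power law: V₂/V₁ = (z₂/z₁)^α ⇒ α = ln(V₂/V₁) / ln(z₂/z₁)
α = ln(63.5/47.1) / ln(500.0/49.2) = ln(1.3482) / ln(10.1626)
  = 0.29877 / 2.31871 = 0.12885

α ≈ 0.13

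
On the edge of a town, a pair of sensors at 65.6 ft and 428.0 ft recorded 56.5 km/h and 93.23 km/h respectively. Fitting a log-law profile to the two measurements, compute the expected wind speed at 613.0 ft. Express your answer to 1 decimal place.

Log law: V ∝ ln(z/z₀). From the pair, with r = V₁/V₂ = 0.60603,
ln z₀ = (ln z₁ − r·ln z₂)/(1 − r) = (4.1836 − 0.60603×6.0591)/0.39397 = 1.2985 → z₀ = 3.664 ft
V₃ = V₁ · ln(z₃/z₀)/ln(z₁/z₀) = 56.5 × 5.1199/2.8851 = 100.2653 km/h

100.3 km/h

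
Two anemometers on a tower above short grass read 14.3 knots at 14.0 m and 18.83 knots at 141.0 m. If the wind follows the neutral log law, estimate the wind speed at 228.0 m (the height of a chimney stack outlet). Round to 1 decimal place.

19.8 knots

Log law: V ∝ ln(z/z₀). From the pair, with r = V₁/V₂ = 0.75943,
ln z₀ = (ln z₁ − r·ln z₂)/(1 − r) = (2.6391 − 0.75943×4.9488)/0.24057 = -4.6521 → z₀ = 0.009542 m
V₃ = V₁ · ln(z₃/z₀)/ln(z₁/z₀) = 14.3 × 10.0814/7.2911 = 19.7726 knots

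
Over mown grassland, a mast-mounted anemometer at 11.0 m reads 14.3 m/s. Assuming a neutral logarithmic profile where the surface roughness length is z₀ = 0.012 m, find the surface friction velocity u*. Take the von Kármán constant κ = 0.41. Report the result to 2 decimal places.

u* ≈ 0.86 m/s

Log law: V(z) = (u*/κ) · ln(z/z₀) ⇒ u* = κ · V / ln(z/z₀)
u* = 0.41 × 14.3 / ln(11.0/0.012) = 0.41 × 14.3 / 6.8207
   = 5.8630 / 6.8207 = 0.8596 m/s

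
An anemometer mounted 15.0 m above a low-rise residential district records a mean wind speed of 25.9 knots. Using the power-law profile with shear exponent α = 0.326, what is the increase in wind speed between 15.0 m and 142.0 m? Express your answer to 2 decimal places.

27.99 knots

Power law: V₂ = V₁ · (z₂/z₁)^α = 25.9 × (9.4667)^0.326 = 53.8939 knots
ΔV = 53.8939 − 25.9 = 27.9939 knots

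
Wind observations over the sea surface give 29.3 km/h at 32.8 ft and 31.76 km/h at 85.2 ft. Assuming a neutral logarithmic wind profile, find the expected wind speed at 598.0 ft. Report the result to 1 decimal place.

Log law: V ∝ ln(z/z₀). From the pair, with r = V₁/V₂ = 0.92254,
ln z₀ = (ln z₁ − r·ln z₂)/(1 − r) = (3.4904 − 0.92254×4.4450)/0.07746 = -7.8791 → z₀ = 0.0003786 ft
V₃ = V₁ · ln(z₃/z₀)/ln(z₁/z₀) = 29.3 × 14.2727/11.3695 = 36.7816 km/h

36.8 km/h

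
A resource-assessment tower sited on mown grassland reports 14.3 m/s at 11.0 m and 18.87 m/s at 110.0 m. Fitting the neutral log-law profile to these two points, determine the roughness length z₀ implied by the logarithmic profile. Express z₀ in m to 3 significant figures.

Log law: V(z) ∝ ln(z/z₀). With r = V₁/V₂ = 14.3/18.87 = 0.75782,
r · ln(z₂/z₀) = ln(z₁/z₀) ⇒ ln z₀ = (ln z₁ − r·ln z₂)/(1 − r)
ln z₀ = (2.39790 − 0.75782×4.70048) / 0.24218 = -4.8071
z₀ = exp(-4.8071) = 0.008171 m

z₀ ≈ 0.00817 m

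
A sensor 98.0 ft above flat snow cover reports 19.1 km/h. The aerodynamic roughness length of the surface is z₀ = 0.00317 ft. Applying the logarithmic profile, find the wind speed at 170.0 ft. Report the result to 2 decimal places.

20.12 km/h

Log law: V(z) ∝ ln(z/z₀), so V₂/V₁ = ln(z₂/z₀) / ln(z₁/z₀).
ln(170.0/0.00317) = 10.8898, ln(98.0/0.00317) = 10.3390
V₂ = 19.1 × 10.8898/10.3390 = 19.1 × 1.0533 = 20.1176 km/h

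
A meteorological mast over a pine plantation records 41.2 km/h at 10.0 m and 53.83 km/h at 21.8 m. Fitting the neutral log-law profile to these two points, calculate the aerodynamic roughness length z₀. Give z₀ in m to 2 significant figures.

Log law: V(z) ∝ ln(z/z₀). With r = V₁/V₂ = 41.2/53.83 = 0.76537,
r · ln(z₂/z₀) = ln(z₁/z₀) ⇒ ln z₀ = (ln z₁ − r·ln z₂)/(1 − r)
ln z₀ = (2.30259 − 0.76537×3.08191) / 0.23463 = -0.2396
z₀ = exp(-0.2396) = 0.7869 m

z₀ ≈ 0.79 m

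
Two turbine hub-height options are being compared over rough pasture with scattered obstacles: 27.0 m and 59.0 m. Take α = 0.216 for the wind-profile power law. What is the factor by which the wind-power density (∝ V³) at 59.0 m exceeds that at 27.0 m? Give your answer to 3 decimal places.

Speed ratio: V_B/V_A = (z_B/z_A)^α = (59.0/27.0)^0.216 = (2.1852)^0.216 = 1.18394
Power-density ratio: P_B/P_A = (V_B/V_A)³ = (1.18394)³ = 1.65954

1.660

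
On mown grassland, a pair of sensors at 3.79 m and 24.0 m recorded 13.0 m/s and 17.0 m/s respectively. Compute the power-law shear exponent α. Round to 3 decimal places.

Power law: V₂/V₁ = (z₂/z₁)^α ⇒ α = ln(V₂/V₁) / ln(z₂/z₁)
α = ln(17.0/13.0) / ln(24.0/3.79) = ln(1.3077) / ln(6.3325)
  = 0.26826 / 1.84569 = 0.14535

α ≈ 0.145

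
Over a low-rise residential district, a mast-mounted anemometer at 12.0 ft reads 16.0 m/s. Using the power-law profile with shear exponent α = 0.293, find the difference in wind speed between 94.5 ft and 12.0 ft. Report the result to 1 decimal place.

Power law: V₂ = V₁ · (z₂/z₁)^α = 16.0 × (7.8750)^0.293 = 29.2901 m/s
ΔV = 29.2901 − 16.0 = 13.2901 m/s

13.3 m/s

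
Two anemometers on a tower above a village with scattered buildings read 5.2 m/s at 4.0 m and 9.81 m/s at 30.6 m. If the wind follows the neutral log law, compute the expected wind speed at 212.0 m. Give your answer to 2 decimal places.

Log law: V ∝ ln(z/z₀). From the pair, with r = V₁/V₂ = 0.53007,
ln z₀ = (ln z₁ − r·ln z₂)/(1 − r) = (1.3863 − 0.53007×3.4210)/0.46993 = -0.9088 → z₀ = 0.4030 m
V₃ = V₁ · ln(z₃/z₀)/ln(z₁/z₀) = 5.2 × 6.2654/2.2951 = 14.1954 m/s

14.20 m/s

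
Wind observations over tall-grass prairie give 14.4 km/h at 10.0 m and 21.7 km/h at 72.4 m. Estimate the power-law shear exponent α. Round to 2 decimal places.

α ≈ 0.21

Power law: V₂/V₁ = (z₂/z₁)^α ⇒ α = ln(V₂/V₁) / ln(z₂/z₁)
α = ln(21.7/14.4) / ln(72.4/10.0) = ln(1.5069) / ln(7.2400)
  = 0.41008 / 1.97962 = 0.20715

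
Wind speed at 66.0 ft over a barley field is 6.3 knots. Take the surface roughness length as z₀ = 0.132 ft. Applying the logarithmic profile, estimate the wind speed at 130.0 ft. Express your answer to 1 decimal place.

7.0 knots

Log law: V(z) ∝ ln(z/z₀), so V₂/V₁ = ln(z₂/z₀) / ln(z₁/z₀).
ln(130.0/0.132) = 6.8925, ln(66.0/0.132) = 6.2146
V₂ = 6.3 × 6.8925/6.2146 = 6.3 × 1.1091 = 6.9872 knots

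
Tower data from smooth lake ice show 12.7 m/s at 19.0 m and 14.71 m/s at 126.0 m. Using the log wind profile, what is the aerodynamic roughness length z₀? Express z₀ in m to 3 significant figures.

Log law: V(z) ∝ ln(z/z₀). With r = V₁/V₂ = 12.7/14.71 = 0.86336,
r · ln(z₂/z₀) = ln(z₁/z₀) ⇒ ln z₀ = (ln z₁ − r·ln z₂)/(1 − r)
ln z₀ = (2.94444 − 0.86336×4.83628) / 0.13664 = -9.0090
z₀ = exp(-9.0090) = 0.0001223 m

z₀ ≈ 0.000122 m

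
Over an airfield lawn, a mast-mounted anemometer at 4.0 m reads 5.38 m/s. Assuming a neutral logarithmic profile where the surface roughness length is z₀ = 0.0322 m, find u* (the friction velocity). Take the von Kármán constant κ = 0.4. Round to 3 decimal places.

Log law: V(z) = (u*/κ) · ln(z/z₀) ⇒ u* = κ · V / ln(z/z₀)
u* = 0.4 × 5.38 / ln(4.0/0.0322) = 0.4 × 5.38 / 4.8221
   = 2.1520 / 4.8221 = 0.4463 m/s

u* ≈ 0.446 m/s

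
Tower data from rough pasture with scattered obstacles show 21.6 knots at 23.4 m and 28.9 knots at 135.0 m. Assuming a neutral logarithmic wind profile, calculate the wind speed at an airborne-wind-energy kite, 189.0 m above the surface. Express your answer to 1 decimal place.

Log law: V ∝ ln(z/z₀). From the pair, with r = V₁/V₂ = 0.74740,
ln z₀ = (ln z₁ − r·ln z₂)/(1 − r) = (3.1527 − 0.74740×4.9053)/0.25260 = -2.0329 → z₀ = 0.1310 m
V₃ = V₁ · ln(z₃/z₀)/ln(z₁/z₀) = 21.6 × 7.2746/5.1856 = 30.3015 knots

30.3 knots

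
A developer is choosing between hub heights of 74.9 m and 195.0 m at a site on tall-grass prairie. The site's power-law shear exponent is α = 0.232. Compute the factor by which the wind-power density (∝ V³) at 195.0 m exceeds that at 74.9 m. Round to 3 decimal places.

1.946

Speed ratio: V_B/V_A = (z_B/z_A)^α = (195.0/74.9)^0.232 = (2.6035)^0.232 = 1.24856
Power-density ratio: P_B/P_A = (V_B/V_A)³ = (1.24856)³ = 1.94637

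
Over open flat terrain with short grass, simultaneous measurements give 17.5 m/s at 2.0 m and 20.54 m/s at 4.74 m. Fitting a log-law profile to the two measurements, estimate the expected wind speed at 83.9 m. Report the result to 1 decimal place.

30.7 m/s

Log law: V ∝ ln(z/z₀). From the pair, with r = V₁/V₂ = 0.85200,
ln z₀ = (ln z₁ − r·ln z₂)/(1 − r) = (0.6931 − 0.85200×1.5560)/0.14800 = -4.2741 → z₀ = 0.01392 m
V₃ = V₁ · ln(z₃/z₀)/ln(z₁/z₀) = 17.5 × 8.7038/4.9673 = 30.6638 m/s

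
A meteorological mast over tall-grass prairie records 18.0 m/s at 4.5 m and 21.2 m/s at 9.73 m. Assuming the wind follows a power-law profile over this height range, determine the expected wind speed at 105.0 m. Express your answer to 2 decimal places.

First find α: α = ln(V₂/V₁)/ln(z₂/z₁) = ln(21.2/18.0)/ln(9.73/4.5) = 0.16363/0.77114 = 0.2122
Extrapolate from 9.73 m to 105.0 m: V₃ = 21.2 × (105.0/9.73)^0.2122 = 21.2 × 1.6566 = 35.1194 m/s

35.12 m/s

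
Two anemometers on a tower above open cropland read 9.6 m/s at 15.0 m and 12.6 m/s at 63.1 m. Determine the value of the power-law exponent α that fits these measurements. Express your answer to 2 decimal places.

Power law: V₂/V₁ = (z₂/z₁)^α ⇒ α = ln(V₂/V₁) / ln(z₂/z₁)
α = ln(12.6/9.6) / ln(63.1/15.0) = ln(1.3125) / ln(4.2067)
  = 0.27193 / 1.43667 = 0.18928

α ≈ 0.19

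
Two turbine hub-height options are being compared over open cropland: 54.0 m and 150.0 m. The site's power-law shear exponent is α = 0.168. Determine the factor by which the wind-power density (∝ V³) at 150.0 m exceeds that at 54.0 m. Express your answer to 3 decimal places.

Speed ratio: V_B/V_A = (z_B/z_A)^α = (150.0/54.0)^0.168 = (2.7778)^0.168 = 1.18725
Power-density ratio: P_B/P_A = (V_B/V_A)³ = (1.18725)³ = 1.67349

1.673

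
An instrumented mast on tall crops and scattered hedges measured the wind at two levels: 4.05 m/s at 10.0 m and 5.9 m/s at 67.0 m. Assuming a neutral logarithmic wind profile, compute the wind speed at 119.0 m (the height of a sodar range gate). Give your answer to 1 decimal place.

6.5 m/s

Log law: V ∝ ln(z/z₀). From the pair, with r = V₁/V₂ = 0.68644,
ln z₀ = (ln z₁ − r·ln z₂)/(1 − r) = (2.3026 − 0.68644×4.2047)/0.31356 = -1.8615 → z₀ = 0.1554 m
V₃ = V₁ · ln(z₃/z₀)/ln(z₁/z₀) = 4.05 × 6.6406/4.1641 = 6.4587 m/s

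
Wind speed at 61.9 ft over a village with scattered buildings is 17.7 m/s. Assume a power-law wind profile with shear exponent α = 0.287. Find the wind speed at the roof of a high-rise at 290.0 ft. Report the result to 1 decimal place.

27.6 m/s

Power-law profile: V₂ = V₁ · (z₂/z₁)^α
V₂ = 17.7 × (290.0/61.9)^0.287 = 17.7 × (4.6850)^0.287
    = 17.7 × 1.5577 = 27.5719 m/s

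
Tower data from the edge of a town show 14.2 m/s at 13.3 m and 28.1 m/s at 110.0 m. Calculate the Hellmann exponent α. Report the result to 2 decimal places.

Power law: V₂/V₁ = (z₂/z₁)^α ⇒ α = ln(V₂/V₁) / ln(z₂/z₁)
α = ln(28.1/14.2) / ln(110.0/13.3) = ln(1.9789) / ln(8.2707)
  = 0.68253 / 2.11272 = 0.32306

α ≈ 0.32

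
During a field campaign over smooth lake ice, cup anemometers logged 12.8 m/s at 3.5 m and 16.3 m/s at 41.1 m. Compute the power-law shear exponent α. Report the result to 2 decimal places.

Power law: V₂/V₁ = (z₂/z₁)^α ⇒ α = ln(V₂/V₁) / ln(z₂/z₁)
α = ln(16.3/12.8) / ln(41.1/3.5) = ln(1.2734) / ln(11.7429)
  = 0.24172 / 2.46325 = 0.09813

α ≈ 0.10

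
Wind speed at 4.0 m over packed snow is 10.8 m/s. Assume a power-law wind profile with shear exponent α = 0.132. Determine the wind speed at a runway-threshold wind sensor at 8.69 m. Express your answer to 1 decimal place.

12.0 m/s

Power-law profile: V₂ = V₁ · (z₂/z₁)^α
V₂ = 10.8 × (8.69/4.0)^0.132 = 10.8 × (2.1725)^0.132
    = 10.8 × 1.1078 = 11.9647 m/s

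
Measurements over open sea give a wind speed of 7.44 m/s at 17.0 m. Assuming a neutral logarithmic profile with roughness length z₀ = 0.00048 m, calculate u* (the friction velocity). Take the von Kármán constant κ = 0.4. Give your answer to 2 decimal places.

u* ≈ 0.28 m/s

Log law: V(z) = (u*/κ) · ln(z/z₀) ⇒ u* = κ · V / ln(z/z₀)
u* = 0.4 × 7.44 / ln(17.0/0.00048) = 0.4 × 7.44 / 10.4749
   = 2.9760 / 10.4749 = 0.2841 m/s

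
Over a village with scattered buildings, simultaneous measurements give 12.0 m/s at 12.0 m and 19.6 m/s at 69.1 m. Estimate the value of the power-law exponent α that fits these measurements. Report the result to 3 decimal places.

α ≈ 0.280

Power law: V₂/V₁ = (z₂/z₁)^α ⇒ α = ln(V₂/V₁) / ln(z₂/z₁)
α = ln(19.6/12.0) / ln(69.1/12.0) = ln(1.6333) / ln(5.7583)
  = 0.49062 / 1.75065 = 0.28025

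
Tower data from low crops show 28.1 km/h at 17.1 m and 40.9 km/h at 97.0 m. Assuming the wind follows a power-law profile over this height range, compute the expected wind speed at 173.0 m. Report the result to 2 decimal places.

46.35 km/h

First find α: α = ln(V₂/V₁)/ln(z₂/z₁) = ln(40.9/28.1)/ln(97.0/17.1) = 0.37536/1.73563 = 0.2163
Extrapolate from 97.0 m to 173.0 m: V₃ = 40.9 × (173.0/97.0)^0.2163 = 40.9 × 1.1333 = 46.3517 km/h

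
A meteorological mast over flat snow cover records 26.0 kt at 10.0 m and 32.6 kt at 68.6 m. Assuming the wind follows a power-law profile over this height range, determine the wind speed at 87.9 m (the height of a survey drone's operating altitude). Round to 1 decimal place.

First find α: α = ln(V₂/V₁)/ln(z₂/z₁) = ln(32.6/26.0)/ln(68.6/10.0) = 0.22622/1.92571 = 0.1175
Extrapolate from 68.6 m to 87.9 m: V₃ = 32.6 × (87.9/68.6)^0.1175 = 32.6 × 1.0296 = 33.5633 kt

33.6 kt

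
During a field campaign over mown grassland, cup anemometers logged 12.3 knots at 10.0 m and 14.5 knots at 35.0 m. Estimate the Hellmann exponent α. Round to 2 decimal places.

α ≈ 0.13

Power law: V₂/V₁ = (z₂/z₁)^α ⇒ α = ln(V₂/V₁) / ln(z₂/z₁)
α = ln(14.5/12.3) / ln(35.0/10.0) = ln(1.1789) / ln(3.5000)
  = 0.16455 / 1.25276 = 0.13135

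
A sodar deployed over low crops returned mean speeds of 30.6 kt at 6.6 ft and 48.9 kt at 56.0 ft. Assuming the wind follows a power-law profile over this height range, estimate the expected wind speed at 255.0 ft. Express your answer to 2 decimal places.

First find α: α = ln(V₂/V₁)/ln(z₂/z₁) = ln(48.9/30.6)/ln(56.0/6.6) = 0.46878/2.13828 = 0.2192
Extrapolate from 56.0 ft to 255.0 ft: V₃ = 48.9 × (255.0/56.0)^0.2192 = 48.9 × 1.3942 = 68.1773 kt

68.18 kt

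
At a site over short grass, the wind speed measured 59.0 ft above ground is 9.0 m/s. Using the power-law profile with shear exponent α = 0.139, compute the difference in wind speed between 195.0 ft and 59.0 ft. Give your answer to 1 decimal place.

Power law: V₂ = V₁ · (z₂/z₁)^α = 9.0 × (3.3051)^0.139 = 10.6270 m/s
ΔV = 10.6270 − 9.0 = 1.6270 m/s

1.6 m/s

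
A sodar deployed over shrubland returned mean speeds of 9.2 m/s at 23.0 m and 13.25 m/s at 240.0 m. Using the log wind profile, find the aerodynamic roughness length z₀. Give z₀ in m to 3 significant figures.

Log law: V(z) ∝ ln(z/z₀). With r = V₁/V₂ = 9.2/13.25 = 0.69434,
r · ln(z₂/z₀) = ln(z₁/z₀) ⇒ ln z₀ = (ln z₁ − r·ln z₂)/(1 − r)
ln z₀ = (3.13549 − 0.69434×5.48064) / 0.30566 = -2.1917
z₀ = exp(-2.1917) = 0.1117 m

z₀ ≈ 0.112 m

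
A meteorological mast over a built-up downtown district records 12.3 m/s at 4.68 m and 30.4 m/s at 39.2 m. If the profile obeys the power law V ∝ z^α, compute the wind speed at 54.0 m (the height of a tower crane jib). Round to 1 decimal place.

34.8 m/s

First find α: α = ln(V₂/V₁)/ln(z₂/z₁) = ln(30.4/12.3)/ln(39.2/4.68) = 0.90484/2.12538 = 0.4257
Extrapolate from 39.2 m to 54.0 m: V₃ = 30.4 × (54.0/39.2)^0.4257 = 30.4 × 1.1461 = 34.8415 m/s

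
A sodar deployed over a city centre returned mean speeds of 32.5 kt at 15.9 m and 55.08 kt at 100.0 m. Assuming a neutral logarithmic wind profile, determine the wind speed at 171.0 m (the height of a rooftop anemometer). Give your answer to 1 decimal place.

Log law: V ∝ ln(z/z₀). From the pair, with r = V₁/V₂ = 0.59005,
ln z₀ = (ln z₁ − r·ln z₂)/(1 − r) = (2.7663 − 0.59005×4.6052)/0.40995 = 0.1196 → z₀ = 1.127 m
V₃ = V₁ · ln(z₃/z₀)/ln(z₁/z₀) = 32.5 × 5.0221/2.6467 = 61.6678 kt

61.7 kt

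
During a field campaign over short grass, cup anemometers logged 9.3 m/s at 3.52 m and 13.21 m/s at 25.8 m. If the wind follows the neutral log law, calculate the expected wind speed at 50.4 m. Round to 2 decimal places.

Log law: V ∝ ln(z/z₀). From the pair, with r = V₁/V₂ = 0.70401,
ln z₀ = (ln z₁ − r·ln z₂)/(1 − r) = (1.2585 − 0.70401×3.2504)/0.29599 = -3.4793 → z₀ = 0.03083 m
V₃ = V₁ · ln(z₃/z₀)/ln(z₁/z₀) = 9.3 × 7.3993/4.7378 = 14.5244 m/s

14.52 m/s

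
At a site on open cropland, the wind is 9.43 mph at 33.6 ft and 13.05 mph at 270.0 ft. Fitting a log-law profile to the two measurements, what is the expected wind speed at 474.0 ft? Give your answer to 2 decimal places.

Log law: V ∝ ln(z/z₀). From the pair, with r = V₁/V₂ = 0.72261,
ln z₀ = (ln z₁ − r·ln z₂)/(1 − r) = (3.5145 − 0.72261×5.5984)/0.27739 = -1.9140 → z₀ = 0.1475 ft
V₃ = V₁ · ln(z₃/z₀)/ln(z₁/z₀) = 9.43 × 8.0752/5.4285 = 14.0276 mph

14.03 mph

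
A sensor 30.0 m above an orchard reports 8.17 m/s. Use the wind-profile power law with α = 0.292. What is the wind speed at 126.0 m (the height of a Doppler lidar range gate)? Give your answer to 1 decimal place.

Power-law profile: V₂ = V₁ · (z₂/z₁)^α
V₂ = 8.17 × (126.0/30.0)^0.292 = 8.17 × (4.2000)^0.292
    = 8.17 × 1.5205 = 12.4226 m/s

12.4 m/s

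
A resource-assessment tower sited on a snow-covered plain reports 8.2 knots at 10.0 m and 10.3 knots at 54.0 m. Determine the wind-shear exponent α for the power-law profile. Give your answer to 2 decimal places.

Power law: V₂/V₁ = (z₂/z₁)^α ⇒ α = ln(V₂/V₁) / ln(z₂/z₁)
α = ln(10.3/8.2) / ln(54.0/10.0) = ln(1.2561) / ln(5.4000)
  = 0.22801 / 1.68640 = 0.13521

α ≈ 0.14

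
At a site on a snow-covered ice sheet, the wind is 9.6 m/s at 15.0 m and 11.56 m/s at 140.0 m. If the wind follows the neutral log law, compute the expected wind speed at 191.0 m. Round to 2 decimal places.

11.83 m/s

Log law: V ∝ ln(z/z₀). From the pair, with r = V₁/V₂ = 0.83045,
ln z₀ = (ln z₁ − r·ln z₂)/(1 − r) = (2.7081 − 0.83045×4.9416)/0.16955 = -8.2320 → z₀ = 0.0002660 m
V₃ = V₁ · ln(z₃/z₀)/ln(z₁/z₀) = 9.6 × 13.4843/10.9400 = 11.8326 m/s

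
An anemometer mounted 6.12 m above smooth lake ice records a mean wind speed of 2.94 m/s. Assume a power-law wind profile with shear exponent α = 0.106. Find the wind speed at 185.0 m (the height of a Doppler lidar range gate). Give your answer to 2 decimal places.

Power-law profile: V₂ = V₁ · (z₂/z₁)^α
V₂ = 2.94 × (185.0/6.12)^0.106 = 2.94 × (30.2288)^0.106
    = 2.94 × 1.4352 = 4.2196 m/s

4.22 m/s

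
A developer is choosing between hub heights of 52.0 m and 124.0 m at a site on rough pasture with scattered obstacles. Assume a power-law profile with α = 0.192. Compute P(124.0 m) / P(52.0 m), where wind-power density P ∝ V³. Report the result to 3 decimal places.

1.650

Speed ratio: V_B/V_A = (z_B/z_A)^α = (124.0/52.0)^0.192 = (2.3846)^0.192 = 1.18158
Power-density ratio: P_B/P_A = (V_B/V_A)³ = (1.18158)³ = 1.64965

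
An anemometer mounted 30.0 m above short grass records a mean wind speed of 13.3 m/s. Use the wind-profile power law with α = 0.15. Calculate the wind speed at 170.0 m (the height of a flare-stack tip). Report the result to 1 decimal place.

17.3 m/s

Power-law profile: V₂ = V₁ · (z₂/z₁)^α
V₂ = 13.3 × (170.0/30.0)^0.15 = 13.3 × (5.6667)^0.15
    = 13.3 × 1.2972 = 17.2525 m/s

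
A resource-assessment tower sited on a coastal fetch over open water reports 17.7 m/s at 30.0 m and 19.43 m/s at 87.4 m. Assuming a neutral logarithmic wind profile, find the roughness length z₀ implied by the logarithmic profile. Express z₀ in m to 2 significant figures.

z₀ ≈ 0.00053 m

Log law: V(z) ∝ ln(z/z₀). With r = V₁/V₂ = 17.7/19.43 = 0.91096,
r · ln(z₂/z₀) = ln(z₁/z₀) ⇒ ln z₀ = (ln z₁ − r·ln z₂)/(1 − r)
ln z₀ = (3.40120 − 0.91096×4.47050) / 0.08904 = -7.5390
z₀ = exp(-7.5390) = 0.0005319 m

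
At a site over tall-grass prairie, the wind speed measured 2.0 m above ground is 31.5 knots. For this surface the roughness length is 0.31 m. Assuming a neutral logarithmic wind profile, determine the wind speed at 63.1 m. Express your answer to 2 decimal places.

Log law: V(z) ∝ ln(z/z₀), so V₂/V₁ = ln(z₂/z₀) / ln(z₁/z₀).
ln(63.1/0.31) = 5.3159, ln(2.0/0.31) = 1.8643
V₂ = 31.5 × 5.3159/1.8643 = 31.5 × 2.8514 = 89.8183 knots

89.82 knots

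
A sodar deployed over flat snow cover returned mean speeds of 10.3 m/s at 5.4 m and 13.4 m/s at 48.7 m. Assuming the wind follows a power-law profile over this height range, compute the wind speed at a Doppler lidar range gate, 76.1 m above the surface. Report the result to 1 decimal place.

14.1 m/s

First find α: α = ln(V₂/V₁)/ln(z₂/z₁) = ln(13.4/10.3)/ln(48.7/5.4) = 0.26311/2.19928 = 0.1196
Extrapolate from 48.7 m to 76.1 m: V₃ = 13.4 × (76.1/48.7)^0.1196 = 13.4 × 1.0549 = 14.1350 m/s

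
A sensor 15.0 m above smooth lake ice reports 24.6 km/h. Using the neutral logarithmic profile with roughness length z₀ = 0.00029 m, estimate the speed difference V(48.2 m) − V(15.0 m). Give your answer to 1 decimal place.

2.6 km/h

Log law: V₂ = V₁ · ln(z₂/z₀)/ln(z₁/z₀) = 24.6 × 12.0210/10.8537 = 27.2457 km/h
ΔV = 27.2457 − 24.6 = 2.6457 km/h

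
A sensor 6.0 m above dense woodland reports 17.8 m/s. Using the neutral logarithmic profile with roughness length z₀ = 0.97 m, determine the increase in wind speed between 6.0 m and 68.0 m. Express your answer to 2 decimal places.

Log law: V₂ = V₁ · ln(z₂/z₀)/ln(z₁/z₀) = 17.8 × 4.2500/1.8222 = 41.5150 m/s
ΔV = 41.5150 − 17.8 = 23.7150 m/s

23.72 m/s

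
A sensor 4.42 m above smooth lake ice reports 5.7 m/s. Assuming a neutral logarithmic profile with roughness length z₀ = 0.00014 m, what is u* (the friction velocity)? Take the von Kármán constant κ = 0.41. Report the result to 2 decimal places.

u* ≈ 0.23 m/s

Log law: V(z) = (u*/κ) · ln(z/z₀) ⇒ u* = κ · V / ln(z/z₀)
u* = 0.41 × 5.7 / ln(4.42/0.00014) = 0.41 × 5.7 / 10.3600
   = 2.3370 / 10.3600 = 0.2256 m/s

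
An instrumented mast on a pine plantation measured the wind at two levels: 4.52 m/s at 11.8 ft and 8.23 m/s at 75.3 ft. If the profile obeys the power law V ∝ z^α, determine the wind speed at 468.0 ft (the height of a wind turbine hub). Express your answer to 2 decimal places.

First find α: α = ln(V₂/V₁)/ln(z₂/z₁) = ln(8.23/4.52)/ln(75.3/11.8) = 0.59927/1.85338 = 0.3233
Extrapolate from 75.3 ft to 468.0 ft: V₃ = 8.23 × (468.0/75.3)^0.3233 = 8.23 × 1.8053 = 14.8578 m/s

14.86 m/s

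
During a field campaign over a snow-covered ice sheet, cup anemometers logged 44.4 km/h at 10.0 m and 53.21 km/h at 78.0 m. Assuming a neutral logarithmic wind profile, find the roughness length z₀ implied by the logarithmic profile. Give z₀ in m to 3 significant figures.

Log law: V(z) ∝ ln(z/z₀). With r = V₁/V₂ = 44.4/53.21 = 0.83443,
r · ln(z₂/z₀) = ln(z₁/z₀) ⇒ ln z₀ = (ln z₁ − r·ln z₂)/(1 − r)
ln z₀ = (2.30259 − 0.83443×4.35671) / 0.16557 = -8.0496
z₀ = exp(-8.0496) = 0.0003192 m

z₀ ≈ 0.000319 m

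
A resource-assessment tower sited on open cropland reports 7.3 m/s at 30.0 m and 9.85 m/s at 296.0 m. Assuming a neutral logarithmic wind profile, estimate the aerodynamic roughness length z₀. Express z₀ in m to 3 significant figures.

Log law: V(z) ∝ ln(z/z₀). With r = V₁/V₂ = 7.3/9.85 = 0.74112,
r · ln(z₂/z₀) = ln(z₁/z₀) ⇒ ln z₀ = (ln z₁ − r·ln z₂)/(1 − r)
ln z₀ = (3.40120 − 0.74112×5.69036) / 0.25888 = -3.1521
z₀ = exp(-3.1521) = 0.04276 m

z₀ ≈ 0.0428 m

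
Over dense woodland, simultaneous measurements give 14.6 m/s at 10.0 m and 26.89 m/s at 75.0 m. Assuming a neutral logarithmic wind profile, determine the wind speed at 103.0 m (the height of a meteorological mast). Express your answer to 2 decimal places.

28.83 m/s

Log law: V ∝ ln(z/z₀). From the pair, with r = V₁/V₂ = 0.54295,
ln z₀ = (ln z₁ − r·ln z₂)/(1 − r) = (2.3026 − 0.54295×4.3175)/0.45705 = -0.0910 → z₀ = 0.9130 m
V₃ = V₁ · ln(z₃/z₀)/ln(z₁/z₀) = 14.6 × 4.7258/2.3936 = 28.8250 m/s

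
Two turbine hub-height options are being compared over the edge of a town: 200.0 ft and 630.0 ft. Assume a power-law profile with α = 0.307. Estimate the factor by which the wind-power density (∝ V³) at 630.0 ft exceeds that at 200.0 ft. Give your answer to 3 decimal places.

2.877

Speed ratio: V_B/V_A = (z_B/z_A)^α = (630.0/200.0)^0.307 = (3.1500)^0.307 = 1.42227
Power-density ratio: P_B/P_A = (V_B/V_A)³ = (1.42227)³ = 2.87703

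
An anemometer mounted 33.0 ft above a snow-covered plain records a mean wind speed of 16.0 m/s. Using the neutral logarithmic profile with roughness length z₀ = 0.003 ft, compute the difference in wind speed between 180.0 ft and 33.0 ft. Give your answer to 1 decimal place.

Log law: V₂ = V₁ · ln(z₂/z₀)/ln(z₁/z₀) = 16.0 × 11.0021/9.3057 = 18.9169 m/s
ΔV = 18.9169 − 16.0 = 2.9169 m/s

2.9 m/s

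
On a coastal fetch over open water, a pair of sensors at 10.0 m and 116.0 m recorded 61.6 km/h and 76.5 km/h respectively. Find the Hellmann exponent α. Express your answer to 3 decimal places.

Power law: V₂/V₁ = (z₂/z₁)^α ⇒ α = ln(V₂/V₁) / ln(z₂/z₁)
α = ln(76.5/61.6) / ln(116.0/10.0) = ln(1.2419) / ln(11.6000)
  = 0.21663 / 2.45101 = 0.08838

α ≈ 0.088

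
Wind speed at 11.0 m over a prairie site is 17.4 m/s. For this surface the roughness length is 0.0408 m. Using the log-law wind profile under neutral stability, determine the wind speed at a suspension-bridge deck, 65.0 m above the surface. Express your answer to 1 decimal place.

Log law: V(z) ∝ ln(z/z₀), so V₂/V₁ = ln(z₂/z₀) / ln(z₁/z₀).
ln(65.0/0.0408) = 7.3735, ln(11.0/0.0408) = 5.5970
V₂ = 17.4 × 7.3735/5.5970 = 17.4 × 1.3174 = 22.9228 m/s

22.9 m/s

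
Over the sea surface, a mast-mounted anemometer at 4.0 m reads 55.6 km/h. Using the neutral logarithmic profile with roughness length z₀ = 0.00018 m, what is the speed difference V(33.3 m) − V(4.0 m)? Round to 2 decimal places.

11.77 km/h

Log law: V₂ = V₁ · ln(z₂/z₀)/ln(z₁/z₀) = 55.6 × 12.1281/10.0088 = 67.3727 km/h
ΔV = 67.3727 − 55.6 = 11.7727 km/h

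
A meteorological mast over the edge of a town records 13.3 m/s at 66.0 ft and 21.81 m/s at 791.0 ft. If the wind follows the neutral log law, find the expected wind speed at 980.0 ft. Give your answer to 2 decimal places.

22.54 m/s

Log law: V ∝ ln(z/z₀). From the pair, with r = V₁/V₂ = 0.60981,
ln z₀ = (ln z₁ − r·ln z₂)/(1 − r) = (4.1897 − 0.60981×6.6733)/0.39019 = 0.3081 → z₀ = 1.361 ft
V₃ = V₁ · ln(z₃/z₀)/ln(z₁/z₀) = 13.3 × 6.5795/3.8816 = 22.5441 m/s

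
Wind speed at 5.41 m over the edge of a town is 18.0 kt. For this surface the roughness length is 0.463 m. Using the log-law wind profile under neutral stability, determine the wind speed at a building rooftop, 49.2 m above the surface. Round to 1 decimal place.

34.2 kt

Log law: V(z) ∝ ln(z/z₀), so V₂/V₁ = ln(z₂/z₀) / ln(z₁/z₀).
ln(49.2/0.463) = 4.6659, ln(5.41/0.463) = 2.4583
V₂ = 18.0 × 4.6659/2.4583 = 18.0 × 1.8980 = 34.1648 kt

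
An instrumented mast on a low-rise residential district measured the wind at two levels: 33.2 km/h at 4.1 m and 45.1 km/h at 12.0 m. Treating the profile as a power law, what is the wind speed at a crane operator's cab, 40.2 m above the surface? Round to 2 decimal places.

First find α: α = ln(V₂/V₁)/ln(z₂/z₁) = ln(45.1/33.2)/ln(12.0/4.1) = 0.30633/1.07392 = 0.2852
Extrapolate from 12.0 m to 40.2 m: V₃ = 45.1 × (40.2/12.0)^0.2852 = 45.1 × 1.4118 = 63.6713 km/h

63.67 km/h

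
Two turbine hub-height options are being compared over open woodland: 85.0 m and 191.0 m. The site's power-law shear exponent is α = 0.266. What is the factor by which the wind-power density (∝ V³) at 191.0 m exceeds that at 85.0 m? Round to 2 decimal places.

Speed ratio: V_B/V_A = (z_B/z_A)^α = (191.0/85.0)^0.266 = (2.2471)^0.266 = 1.24031
Power-density ratio: P_B/P_A = (V_B/V_A)³ = (1.24031)³ = 1.90804

1.91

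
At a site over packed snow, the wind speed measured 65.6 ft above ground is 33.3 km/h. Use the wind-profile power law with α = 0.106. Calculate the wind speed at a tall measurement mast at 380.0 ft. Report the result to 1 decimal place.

40.1 km/h

Power-law profile: V₂ = V₁ · (z₂/z₁)^α
V₂ = 33.3 × (380.0/65.6)^0.106 = 33.3 × (5.7927)^0.106
    = 33.3 × 1.2047 = 40.1152 km/h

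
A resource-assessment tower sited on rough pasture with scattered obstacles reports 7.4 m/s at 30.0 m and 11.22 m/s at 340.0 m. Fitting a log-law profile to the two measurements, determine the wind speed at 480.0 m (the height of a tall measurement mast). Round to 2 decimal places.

11.76 m/s

Log law: V ∝ ln(z/z₀). From the pair, with r = V₁/V₂ = 0.65954,
ln z₀ = (ln z₁ − r·ln z₂)/(1 − r) = (3.4012 − 0.65954×5.8289)/0.34046 = -1.3018 → z₀ = 0.2720 m
V₃ = V₁ · ln(z₃/z₀)/ln(z₁/z₀) = 7.4 × 7.4756/4.7030 = 11.7626 m/s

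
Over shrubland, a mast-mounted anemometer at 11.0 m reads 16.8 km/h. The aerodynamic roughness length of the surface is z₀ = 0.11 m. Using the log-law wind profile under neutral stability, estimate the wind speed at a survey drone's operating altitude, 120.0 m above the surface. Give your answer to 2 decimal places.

25.52 km/h

Log law: V(z) ∝ ln(z/z₀), so V₂/V₁ = ln(z₂/z₀) / ln(z₁/z₀).
ln(120.0/0.11) = 6.9948, ln(11.0/0.11) = 4.6052
V₂ = 16.8 × 6.9948/4.6052 = 16.8 × 1.5189 = 25.5174 km/h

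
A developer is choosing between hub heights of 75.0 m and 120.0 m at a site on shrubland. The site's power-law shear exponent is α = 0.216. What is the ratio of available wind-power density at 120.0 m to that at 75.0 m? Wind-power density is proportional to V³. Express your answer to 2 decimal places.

1.36

Speed ratio: V_B/V_A = (z_B/z_A)^α = (120.0/75.0)^0.216 = (1.6000)^0.216 = 1.10685
Power-density ratio: P_B/P_A = (V_B/V_A)³ = (1.10685)³ = 1.35603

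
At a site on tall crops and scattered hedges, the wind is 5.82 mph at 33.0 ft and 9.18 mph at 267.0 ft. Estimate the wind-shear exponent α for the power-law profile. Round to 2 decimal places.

Power law: V₂/V₁ = (z₂/z₁)^α ⇒ α = ln(V₂/V₁) / ln(z₂/z₁)
α = ln(9.18/5.82) / ln(267.0/33.0) = ln(1.5773) / ln(8.0909)
  = 0.45573 / 2.09074 = 0.21797

α ≈ 0.22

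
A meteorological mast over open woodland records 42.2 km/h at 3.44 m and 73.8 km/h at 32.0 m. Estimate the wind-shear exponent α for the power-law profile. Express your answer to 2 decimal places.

Power law: V₂/V₁ = (z₂/z₁)^α ⇒ α = ln(V₂/V₁) / ln(z₂/z₁)
α = ln(73.8/42.2) / ln(32.0/3.44) = ln(1.7488) / ln(9.3023)
  = 0.55894 / 2.23026 = 0.25062

α ≈ 0.25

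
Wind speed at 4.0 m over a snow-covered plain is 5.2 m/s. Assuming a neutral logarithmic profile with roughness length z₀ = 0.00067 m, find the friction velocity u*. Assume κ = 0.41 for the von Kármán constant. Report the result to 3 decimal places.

Log law: V(z) = (u*/κ) · ln(z/z₀) ⇒ u* = κ · V / ln(z/z₀)
u* = 0.41 × 5.2 / ln(4.0/0.00067) = 0.41 × 5.2 / 8.6945
   = 2.1320 / 8.6945 = 0.2452 m/s

u* ≈ 0.245 m/s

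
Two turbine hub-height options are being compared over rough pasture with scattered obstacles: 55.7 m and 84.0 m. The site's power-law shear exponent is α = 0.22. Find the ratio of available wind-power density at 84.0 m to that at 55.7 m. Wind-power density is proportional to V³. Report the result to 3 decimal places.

Speed ratio: V_B/V_A = (z_B/z_A)^α = (84.0/55.7)^0.22 = (1.5081)^0.22 = 1.09459
Power-density ratio: P_B/P_A = (V_B/V_A)³ = (1.09459)³ = 1.31147

1.311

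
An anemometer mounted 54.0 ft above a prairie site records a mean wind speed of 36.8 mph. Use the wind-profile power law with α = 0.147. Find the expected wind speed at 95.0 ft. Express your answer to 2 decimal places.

39.99 mph

Power-law profile: V₂ = V₁ · (z₂/z₁)^α
V₂ = 36.8 × (95.0/54.0)^0.147 = 36.8 × (1.7593)^0.147
    = 36.8 × 1.0866 = 39.9863 mph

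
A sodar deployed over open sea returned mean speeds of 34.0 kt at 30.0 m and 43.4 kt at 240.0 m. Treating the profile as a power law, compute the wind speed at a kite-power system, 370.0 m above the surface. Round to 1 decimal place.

First find α: α = ln(V₂/V₁)/ln(z₂/z₁) = ln(43.4/34.0)/ln(240.0/30.0) = 0.24410/2.07944 = 0.1174
Extrapolate from 240.0 m to 370.0 m: V₃ = 43.4 × (370.0/240.0)^0.1174 = 43.4 × 1.0521 = 45.6623 kt

45.7 kt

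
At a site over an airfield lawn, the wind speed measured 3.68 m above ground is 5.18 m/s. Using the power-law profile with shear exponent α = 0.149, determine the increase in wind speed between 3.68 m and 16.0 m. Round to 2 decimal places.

1.27 m/s

Power law: V₂ = V₁ · (z₂/z₁)^α = 5.18 × (4.3478)^0.149 = 6.4481 m/s
ΔV = 6.4481 − 5.18 = 1.2681 m/s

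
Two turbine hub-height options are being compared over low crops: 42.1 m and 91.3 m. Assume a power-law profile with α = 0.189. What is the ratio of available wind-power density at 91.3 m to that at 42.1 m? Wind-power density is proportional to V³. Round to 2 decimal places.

Speed ratio: V_B/V_A = (z_B/z_A)^α = (91.3/42.1)^0.189 = (2.1686)^0.189 = 1.15755
Power-density ratio: P_B/P_A = (V_B/V_A)³ = (1.15755)³ = 1.55103

1.55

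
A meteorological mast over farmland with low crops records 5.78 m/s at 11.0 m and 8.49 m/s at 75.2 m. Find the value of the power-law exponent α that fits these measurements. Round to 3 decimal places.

α ≈ 0.200

Power law: V₂/V₁ = (z₂/z₁)^α ⇒ α = ln(V₂/V₁) / ln(z₂/z₁)
α = ln(8.49/5.78) / ln(75.2/11.0) = ln(1.4689) / ln(6.8364)
  = 0.38449 / 1.92226 = 0.20002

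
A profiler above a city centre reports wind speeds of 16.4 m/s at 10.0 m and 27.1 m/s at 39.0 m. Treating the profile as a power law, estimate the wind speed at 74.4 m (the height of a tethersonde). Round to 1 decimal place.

34.4 m/s

First find α: α = ln(V₂/V₁)/ln(z₂/z₁) = ln(27.1/16.4)/ln(39.0/10.0) = 0.50225/1.36098 = 0.3690
Extrapolate from 39.0 m to 74.4 m: V₃ = 27.1 × (74.4/39.0)^0.3690 = 27.1 × 1.2692 = 34.3944 m/s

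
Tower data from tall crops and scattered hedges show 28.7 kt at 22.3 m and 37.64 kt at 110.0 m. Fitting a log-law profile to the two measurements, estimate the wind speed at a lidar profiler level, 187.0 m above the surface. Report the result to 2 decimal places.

40.61 kt

Log law: V ∝ ln(z/z₀). From the pair, with r = V₁/V₂ = 0.76249,
ln z₀ = (ln z₁ − r·ln z₂)/(1 − r) = (3.1046 − 0.76249×4.7005)/0.23751 = -2.0187 → z₀ = 0.1328 m
V₃ = V₁ · ln(z₃/z₀)/ln(z₁/z₀) = 28.7 × 7.2498/5.1233 = 40.6125 kt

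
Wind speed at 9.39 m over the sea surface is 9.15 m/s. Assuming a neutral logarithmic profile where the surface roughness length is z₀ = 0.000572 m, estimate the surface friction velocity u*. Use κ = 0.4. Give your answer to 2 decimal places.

u* ≈ 0.38 m/s

Log law: V(z) = (u*/κ) · ln(z/z₀) ⇒ u* = κ · V / ln(z/z₀)
u* = 0.4 × 9.15 / ln(9.39/0.000572) = 0.4 × 9.15 / 9.7060
   = 3.6600 / 9.7060 = 0.3771 m/s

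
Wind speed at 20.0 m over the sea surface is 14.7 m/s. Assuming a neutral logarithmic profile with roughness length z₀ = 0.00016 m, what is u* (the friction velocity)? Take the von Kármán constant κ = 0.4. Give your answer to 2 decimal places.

u* ≈ 0.50 m/s

Log law: V(z) = (u*/κ) · ln(z/z₀) ⇒ u* = κ · V / ln(z/z₀)
u* = 0.4 × 14.7 / ln(20.0/0.00016) = 0.4 × 14.7 / 11.7361
   = 5.8800 / 11.7361 = 0.5010 m/s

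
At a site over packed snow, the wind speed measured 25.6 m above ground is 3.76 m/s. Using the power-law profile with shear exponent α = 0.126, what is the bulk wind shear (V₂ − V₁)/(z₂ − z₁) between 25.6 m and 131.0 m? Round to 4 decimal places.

Power law: V₂ = V₁ · (z₂/z₁)^α = 3.76 × (5.1172)^0.126 = 4.6188 m/s
ΔV/Δz = (4.6188 − 3.76)/(131.0 − 25.6) = 0.8588/105.4000 = 0.00815 m/s/m

0.0081 m/s/m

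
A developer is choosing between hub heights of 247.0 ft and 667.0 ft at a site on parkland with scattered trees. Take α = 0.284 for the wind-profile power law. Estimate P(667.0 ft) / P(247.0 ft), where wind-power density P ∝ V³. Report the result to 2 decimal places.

Speed ratio: V_B/V_A = (z_B/z_A)^α = (667.0/247.0)^0.284 = (2.7004)^0.284 = 1.32595
Power-density ratio: P_B/P_A = (V_B/V_A)³ = (1.32595)³ = 2.33119

2.33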